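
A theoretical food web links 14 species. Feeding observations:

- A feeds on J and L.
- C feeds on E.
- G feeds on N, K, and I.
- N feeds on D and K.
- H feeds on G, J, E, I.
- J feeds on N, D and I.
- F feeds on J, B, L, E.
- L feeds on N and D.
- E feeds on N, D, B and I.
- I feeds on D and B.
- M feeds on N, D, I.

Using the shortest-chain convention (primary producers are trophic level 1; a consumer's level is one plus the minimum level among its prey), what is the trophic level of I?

B is a producer → level 1.
I eats B → level 2.

Trophic level 2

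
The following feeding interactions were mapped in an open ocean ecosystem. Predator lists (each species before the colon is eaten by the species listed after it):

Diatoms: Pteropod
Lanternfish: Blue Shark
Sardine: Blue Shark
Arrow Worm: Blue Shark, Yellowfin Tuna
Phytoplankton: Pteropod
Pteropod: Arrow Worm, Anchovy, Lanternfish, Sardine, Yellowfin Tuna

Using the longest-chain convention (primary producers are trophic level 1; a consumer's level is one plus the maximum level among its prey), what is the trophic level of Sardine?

Trophic level 3

Diatoms is a producer → level 1.
Pteropod eats Diatoms (level 1); other prey at levels: Phytoplankton 1 → level 2.
Sardine eats Pteropod → level 3.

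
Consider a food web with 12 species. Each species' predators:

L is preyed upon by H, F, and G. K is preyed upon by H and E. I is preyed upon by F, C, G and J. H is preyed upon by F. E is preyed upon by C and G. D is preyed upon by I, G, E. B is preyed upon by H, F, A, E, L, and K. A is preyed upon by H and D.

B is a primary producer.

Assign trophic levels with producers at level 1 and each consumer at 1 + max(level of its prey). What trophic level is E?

B is a producer → level 1.
A eats B → level 2.
D eats A → level 3.
E eats D (level 3); other prey at levels: B 1, K 2 → level 4.

Trophic level 4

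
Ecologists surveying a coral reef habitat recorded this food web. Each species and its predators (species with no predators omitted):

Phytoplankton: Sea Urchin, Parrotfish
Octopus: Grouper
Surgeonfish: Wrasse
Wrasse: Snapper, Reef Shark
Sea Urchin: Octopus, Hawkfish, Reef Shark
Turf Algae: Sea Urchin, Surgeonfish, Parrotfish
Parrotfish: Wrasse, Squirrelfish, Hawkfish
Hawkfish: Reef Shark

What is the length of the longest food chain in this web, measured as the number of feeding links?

3 links

One longest chain: Turf Algae → Surgeonfish → Wrasse → Snapper.
It has 4 species and 3 links.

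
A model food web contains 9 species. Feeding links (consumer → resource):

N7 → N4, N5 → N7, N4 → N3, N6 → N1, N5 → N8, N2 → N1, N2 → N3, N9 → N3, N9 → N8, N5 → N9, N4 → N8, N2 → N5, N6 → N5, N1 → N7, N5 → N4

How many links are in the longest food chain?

4 links

One longest chain: N8 → N4 → N7 → N5 → N6.
It has 5 species and 4 links.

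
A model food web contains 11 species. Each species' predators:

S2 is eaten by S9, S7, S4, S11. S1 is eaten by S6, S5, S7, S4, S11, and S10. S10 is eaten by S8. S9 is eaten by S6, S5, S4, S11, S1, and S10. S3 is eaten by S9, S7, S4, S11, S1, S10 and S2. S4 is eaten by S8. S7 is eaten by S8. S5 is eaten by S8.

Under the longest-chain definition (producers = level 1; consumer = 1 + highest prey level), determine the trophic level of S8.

S3 is a producer → level 1.
S2 eats S3 → level 2.
S9 eats S2 (level 2); other prey at levels: S3 1 → level 3.
S1 eats S9 (level 3); other prey at levels: S3 1 → level 4.
S4 eats S1 (level 4); other prey at levels: S3 1, S2 2, S9 3 → level 5.
S8 eats S4 (level 5); other prey at levels: S10 5, S7 5, S5 5 → level 6.

Trophic level 6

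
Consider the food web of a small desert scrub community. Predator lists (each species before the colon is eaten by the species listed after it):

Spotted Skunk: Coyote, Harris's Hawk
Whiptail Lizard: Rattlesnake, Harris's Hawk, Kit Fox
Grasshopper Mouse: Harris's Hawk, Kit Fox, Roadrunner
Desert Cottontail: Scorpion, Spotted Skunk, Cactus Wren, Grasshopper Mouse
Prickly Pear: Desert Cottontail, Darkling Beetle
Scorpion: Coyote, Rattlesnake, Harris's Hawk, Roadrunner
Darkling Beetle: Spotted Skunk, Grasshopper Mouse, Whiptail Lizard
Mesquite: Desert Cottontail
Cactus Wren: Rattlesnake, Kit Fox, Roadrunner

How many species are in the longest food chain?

One longest chain: Mesquite → Desert Cottontail → Scorpion → Coyote.
It has 4 species and 3 links.

4 species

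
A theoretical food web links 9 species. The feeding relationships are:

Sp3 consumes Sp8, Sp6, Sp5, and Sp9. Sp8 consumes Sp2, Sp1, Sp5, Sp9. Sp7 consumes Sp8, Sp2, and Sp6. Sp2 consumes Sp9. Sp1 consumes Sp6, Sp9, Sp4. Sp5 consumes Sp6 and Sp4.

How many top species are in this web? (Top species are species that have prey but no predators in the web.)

2

Top species (has prey, but nothing eats it): Sp3, Sp7.
Count: 2.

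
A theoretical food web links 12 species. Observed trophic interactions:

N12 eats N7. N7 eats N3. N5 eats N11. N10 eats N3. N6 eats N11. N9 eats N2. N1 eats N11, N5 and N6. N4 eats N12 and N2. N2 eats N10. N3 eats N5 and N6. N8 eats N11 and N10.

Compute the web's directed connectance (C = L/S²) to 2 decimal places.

The web has S = 12 species and L = 16 feeding links.
C = L / S² = 16 / 144 = 0.1111 ≈ 0.11.

C = 0.11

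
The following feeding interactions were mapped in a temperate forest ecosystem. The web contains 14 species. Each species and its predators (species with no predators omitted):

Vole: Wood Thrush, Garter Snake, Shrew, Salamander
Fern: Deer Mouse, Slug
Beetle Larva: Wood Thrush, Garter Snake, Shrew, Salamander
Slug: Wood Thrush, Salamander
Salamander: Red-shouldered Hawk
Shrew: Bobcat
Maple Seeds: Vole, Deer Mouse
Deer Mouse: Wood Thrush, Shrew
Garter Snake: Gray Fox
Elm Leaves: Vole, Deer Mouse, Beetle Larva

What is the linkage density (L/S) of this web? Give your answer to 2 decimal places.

L/S = 1.57

There are L = 22 links among S = 14 species.
L/S = 22/14 = 1.5714 ≈ 1.57.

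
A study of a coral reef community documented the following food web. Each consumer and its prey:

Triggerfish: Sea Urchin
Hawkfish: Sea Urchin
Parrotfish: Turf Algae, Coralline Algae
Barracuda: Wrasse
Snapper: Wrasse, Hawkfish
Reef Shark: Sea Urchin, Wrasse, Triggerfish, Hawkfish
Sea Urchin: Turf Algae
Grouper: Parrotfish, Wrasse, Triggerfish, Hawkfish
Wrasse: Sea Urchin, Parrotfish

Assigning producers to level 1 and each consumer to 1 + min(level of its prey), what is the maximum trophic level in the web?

4

Producers (level 1): Turf Algae, Coralline Algae.
Following each consumer down to its lowest-level prey: Turf Algae → Sea Urchin → Wrasse → Snapper (levels 1 through 4).
All prey of Snapper (Wrasse 3, Hawkfish 3) are at level 3 or above, so Snapper is at level 1 + 3 = 4.
Every consumer has at least one prey at level 3 or below, so none exceeds level 4.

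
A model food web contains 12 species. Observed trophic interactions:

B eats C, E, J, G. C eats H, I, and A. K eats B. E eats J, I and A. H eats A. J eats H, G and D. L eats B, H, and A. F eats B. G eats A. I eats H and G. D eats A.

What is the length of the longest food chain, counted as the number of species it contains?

6 species

One longest chain: A → H → I → C → B → K.
It has 6 species and 5 links.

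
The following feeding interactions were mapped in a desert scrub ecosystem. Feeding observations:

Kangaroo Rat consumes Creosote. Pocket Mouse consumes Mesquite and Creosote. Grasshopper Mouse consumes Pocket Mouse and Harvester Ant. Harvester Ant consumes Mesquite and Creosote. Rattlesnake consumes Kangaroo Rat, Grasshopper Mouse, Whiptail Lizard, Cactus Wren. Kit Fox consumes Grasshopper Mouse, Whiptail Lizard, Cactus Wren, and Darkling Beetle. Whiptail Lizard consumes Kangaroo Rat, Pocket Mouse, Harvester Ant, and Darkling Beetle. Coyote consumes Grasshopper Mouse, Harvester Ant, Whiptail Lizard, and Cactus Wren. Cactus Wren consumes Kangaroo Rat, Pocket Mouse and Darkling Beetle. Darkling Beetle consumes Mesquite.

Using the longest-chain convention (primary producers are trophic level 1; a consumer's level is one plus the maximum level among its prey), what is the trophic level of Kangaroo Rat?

Creosote is a producer → level 1.
Kangaroo Rat eats Creosote → level 2.

Trophic level 2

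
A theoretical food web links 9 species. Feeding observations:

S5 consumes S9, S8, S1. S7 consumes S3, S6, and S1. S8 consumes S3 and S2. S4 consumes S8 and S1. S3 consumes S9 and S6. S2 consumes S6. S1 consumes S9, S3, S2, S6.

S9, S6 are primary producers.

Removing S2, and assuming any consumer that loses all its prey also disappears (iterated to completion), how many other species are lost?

Remove S2.
Every predator of it retains at least one other prey: S8 still has S3; S1 still has S9, S6, S3.
No consumer loses all prey, so no secondary extinctions occur.

0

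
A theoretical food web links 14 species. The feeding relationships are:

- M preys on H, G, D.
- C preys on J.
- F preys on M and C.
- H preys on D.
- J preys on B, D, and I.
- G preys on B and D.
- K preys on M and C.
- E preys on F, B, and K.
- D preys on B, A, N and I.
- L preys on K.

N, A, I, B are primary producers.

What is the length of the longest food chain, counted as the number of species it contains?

One longest chain: N → D → J → C → K → L.
It has 6 species and 5 links.

6 species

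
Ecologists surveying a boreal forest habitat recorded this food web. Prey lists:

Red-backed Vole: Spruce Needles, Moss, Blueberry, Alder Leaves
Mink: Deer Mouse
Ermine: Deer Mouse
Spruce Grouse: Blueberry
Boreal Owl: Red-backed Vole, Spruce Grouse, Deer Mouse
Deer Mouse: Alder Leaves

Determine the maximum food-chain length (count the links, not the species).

One longest chain: Spruce Needles → Red-backed Vole → Boreal Owl.
It has 3 species and 2 links.

2 links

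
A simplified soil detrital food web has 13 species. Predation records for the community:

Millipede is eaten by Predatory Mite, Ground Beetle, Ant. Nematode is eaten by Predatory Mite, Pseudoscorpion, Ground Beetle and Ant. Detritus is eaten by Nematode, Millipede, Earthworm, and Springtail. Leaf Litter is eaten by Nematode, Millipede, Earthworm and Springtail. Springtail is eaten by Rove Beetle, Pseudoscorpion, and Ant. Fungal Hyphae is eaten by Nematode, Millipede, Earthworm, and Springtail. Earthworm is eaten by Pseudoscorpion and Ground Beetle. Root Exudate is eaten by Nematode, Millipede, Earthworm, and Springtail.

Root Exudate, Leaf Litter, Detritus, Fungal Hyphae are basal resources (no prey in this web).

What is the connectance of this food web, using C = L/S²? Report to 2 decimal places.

The web has S = 13 species and L = 28 feeding links.
C = L / S² = 28 / 169 = 0.1657 ≈ 0.17.

C = 0.17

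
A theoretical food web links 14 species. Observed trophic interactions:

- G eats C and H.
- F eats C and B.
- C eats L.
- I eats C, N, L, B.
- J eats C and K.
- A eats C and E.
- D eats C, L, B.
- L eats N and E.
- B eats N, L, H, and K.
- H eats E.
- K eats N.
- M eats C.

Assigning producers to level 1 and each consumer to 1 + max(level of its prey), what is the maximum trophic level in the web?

Producers (level 1): N, E.
N → L → C → G gives G level 4.
No species has a prey at level 4, so no species reaches level 5.

4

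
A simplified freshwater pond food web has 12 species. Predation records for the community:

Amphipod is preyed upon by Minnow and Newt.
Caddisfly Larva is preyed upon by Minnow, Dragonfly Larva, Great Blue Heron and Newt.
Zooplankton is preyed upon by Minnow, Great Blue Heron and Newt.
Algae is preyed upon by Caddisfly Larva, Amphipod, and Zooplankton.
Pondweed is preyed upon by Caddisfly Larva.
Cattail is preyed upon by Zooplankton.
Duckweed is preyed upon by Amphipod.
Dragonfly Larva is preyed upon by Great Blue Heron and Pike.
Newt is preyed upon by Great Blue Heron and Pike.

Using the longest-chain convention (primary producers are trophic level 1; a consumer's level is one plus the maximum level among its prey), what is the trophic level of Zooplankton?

Algae is a producer → level 1.
Zooplankton eats Algae (level 1); other prey at levels: Cattail 1 → level 2.

Trophic level 2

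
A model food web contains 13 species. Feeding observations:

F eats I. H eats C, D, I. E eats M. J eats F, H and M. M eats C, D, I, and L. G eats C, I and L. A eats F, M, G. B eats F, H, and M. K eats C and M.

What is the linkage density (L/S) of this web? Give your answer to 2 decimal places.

L/S = 1.77

There are L = 23 links among S = 13 species.
L/S = 23/13 = 1.7692 ≈ 1.77.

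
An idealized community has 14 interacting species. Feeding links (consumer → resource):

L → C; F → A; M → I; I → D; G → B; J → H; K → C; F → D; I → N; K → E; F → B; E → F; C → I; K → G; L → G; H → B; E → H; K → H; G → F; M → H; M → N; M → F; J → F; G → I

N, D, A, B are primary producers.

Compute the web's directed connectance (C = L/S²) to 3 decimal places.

The web has S = 14 species and L = 24 feeding links.
C = L / S² = 24 / 196 = 0.1224 ≈ 0.122.

C = 0.122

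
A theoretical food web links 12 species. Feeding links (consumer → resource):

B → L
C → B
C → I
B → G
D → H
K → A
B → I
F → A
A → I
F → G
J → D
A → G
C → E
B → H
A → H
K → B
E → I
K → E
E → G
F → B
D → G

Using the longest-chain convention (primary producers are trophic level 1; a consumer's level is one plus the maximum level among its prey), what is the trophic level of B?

G is a producer → level 1.
B eats G (level 1); other prey at levels: L 1, I 1, H 1 → level 2.

Trophic level 2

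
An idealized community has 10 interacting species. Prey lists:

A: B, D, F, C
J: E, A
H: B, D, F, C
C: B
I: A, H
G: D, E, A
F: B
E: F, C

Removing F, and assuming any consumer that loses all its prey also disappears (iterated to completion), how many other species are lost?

0

Remove F.
Every predator of it retains at least one other prey: E still has C; A still has B, D, C; H still has B, D, C.
No consumer loses all prey, so no secondary extinctions occur.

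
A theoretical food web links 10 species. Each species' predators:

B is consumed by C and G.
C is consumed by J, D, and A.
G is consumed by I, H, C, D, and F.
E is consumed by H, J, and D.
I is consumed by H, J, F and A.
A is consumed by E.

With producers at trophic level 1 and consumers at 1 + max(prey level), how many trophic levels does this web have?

6

Producers (level 1): B.
B → G → I → A → E → D gives D level 6.
No species has a prey at level 6, so no species reaches level 7.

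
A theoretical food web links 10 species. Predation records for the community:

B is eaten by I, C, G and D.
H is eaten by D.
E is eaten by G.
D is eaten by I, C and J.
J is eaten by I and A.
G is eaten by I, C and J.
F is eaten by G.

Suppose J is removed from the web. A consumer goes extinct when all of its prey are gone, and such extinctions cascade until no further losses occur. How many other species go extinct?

Remove J.
Round 1: A (all prey gone) → extinct.
No further losses. Total secondary extinctions: 1.

1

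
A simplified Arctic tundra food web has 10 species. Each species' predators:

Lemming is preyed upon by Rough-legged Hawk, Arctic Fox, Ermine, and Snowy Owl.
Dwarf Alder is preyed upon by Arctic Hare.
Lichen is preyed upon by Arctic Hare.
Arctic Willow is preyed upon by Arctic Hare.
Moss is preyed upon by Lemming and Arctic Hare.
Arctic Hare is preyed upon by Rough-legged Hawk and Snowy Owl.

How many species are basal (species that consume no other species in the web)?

4

Basal species (no prey listed): Dwarf Alder, Arctic Willow, Lichen, Moss.
Count: 4.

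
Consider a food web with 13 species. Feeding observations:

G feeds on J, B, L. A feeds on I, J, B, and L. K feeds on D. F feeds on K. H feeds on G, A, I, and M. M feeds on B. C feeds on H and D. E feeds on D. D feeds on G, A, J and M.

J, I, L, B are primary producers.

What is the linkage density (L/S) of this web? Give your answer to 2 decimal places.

There are L = 21 links among S = 13 species.
L/S = 21/13 = 1.6154 ≈ 1.62.

L/S = 1.62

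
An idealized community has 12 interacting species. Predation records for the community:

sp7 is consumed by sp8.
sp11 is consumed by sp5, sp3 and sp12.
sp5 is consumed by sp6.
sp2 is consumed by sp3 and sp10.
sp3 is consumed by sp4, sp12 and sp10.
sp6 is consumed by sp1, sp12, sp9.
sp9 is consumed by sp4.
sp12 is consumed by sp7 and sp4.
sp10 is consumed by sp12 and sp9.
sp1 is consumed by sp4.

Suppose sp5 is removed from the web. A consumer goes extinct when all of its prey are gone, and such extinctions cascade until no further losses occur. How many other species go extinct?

2

Remove sp5.
Round 1: sp6 (all prey gone) → extinct.
Round 2: sp1 (all prey gone) → extinct.
No further losses. Total secondary extinctions: 2.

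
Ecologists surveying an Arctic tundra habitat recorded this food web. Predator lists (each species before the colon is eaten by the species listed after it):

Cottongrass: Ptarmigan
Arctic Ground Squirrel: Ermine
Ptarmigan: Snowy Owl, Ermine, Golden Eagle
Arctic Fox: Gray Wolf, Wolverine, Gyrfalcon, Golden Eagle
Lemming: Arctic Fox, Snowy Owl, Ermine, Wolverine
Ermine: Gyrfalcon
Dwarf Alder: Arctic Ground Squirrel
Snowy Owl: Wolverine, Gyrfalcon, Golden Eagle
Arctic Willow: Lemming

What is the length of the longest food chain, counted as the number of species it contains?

4 species

One longest chain: Arctic Willow → Lemming → Arctic Fox → Gray Wolf.
It has 4 species and 3 links.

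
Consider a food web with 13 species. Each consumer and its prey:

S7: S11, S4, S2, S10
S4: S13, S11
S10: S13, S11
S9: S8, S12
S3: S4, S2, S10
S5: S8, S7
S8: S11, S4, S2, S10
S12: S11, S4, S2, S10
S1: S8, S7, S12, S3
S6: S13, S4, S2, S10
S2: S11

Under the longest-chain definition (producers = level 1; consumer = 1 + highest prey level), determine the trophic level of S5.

Trophic level 4

S13 is a producer → level 1.
S4 eats S13 (level 1); other prey at levels: S11 1 → level 2.
S8 eats S4 (level 2); other prey at levels: S11 1, S2 2, S10 2 → level 3.
S5 eats S8 (level 3); other prey at levels: S7 3 → level 4.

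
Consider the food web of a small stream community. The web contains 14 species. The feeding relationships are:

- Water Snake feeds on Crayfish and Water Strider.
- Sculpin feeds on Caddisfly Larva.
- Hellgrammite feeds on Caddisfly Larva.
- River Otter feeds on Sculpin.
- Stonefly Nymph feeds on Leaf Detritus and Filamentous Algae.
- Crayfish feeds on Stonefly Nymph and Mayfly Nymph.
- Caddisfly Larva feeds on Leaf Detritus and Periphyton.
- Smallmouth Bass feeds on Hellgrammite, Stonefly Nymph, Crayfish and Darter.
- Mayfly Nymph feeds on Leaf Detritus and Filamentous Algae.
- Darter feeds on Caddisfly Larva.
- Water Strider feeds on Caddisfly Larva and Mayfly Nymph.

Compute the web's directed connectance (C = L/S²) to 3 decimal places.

The web has S = 14 species and L = 20 feeding links.
C = L / S² = 20 / 196 = 0.1020 ≈ 0.102.

C = 0.102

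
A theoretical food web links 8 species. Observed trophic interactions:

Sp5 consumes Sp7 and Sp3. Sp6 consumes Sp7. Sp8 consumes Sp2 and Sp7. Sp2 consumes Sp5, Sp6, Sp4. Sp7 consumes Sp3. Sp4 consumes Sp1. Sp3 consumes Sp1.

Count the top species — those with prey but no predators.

Top species (has prey, but nothing eats it): Sp8.
Count: 1.

1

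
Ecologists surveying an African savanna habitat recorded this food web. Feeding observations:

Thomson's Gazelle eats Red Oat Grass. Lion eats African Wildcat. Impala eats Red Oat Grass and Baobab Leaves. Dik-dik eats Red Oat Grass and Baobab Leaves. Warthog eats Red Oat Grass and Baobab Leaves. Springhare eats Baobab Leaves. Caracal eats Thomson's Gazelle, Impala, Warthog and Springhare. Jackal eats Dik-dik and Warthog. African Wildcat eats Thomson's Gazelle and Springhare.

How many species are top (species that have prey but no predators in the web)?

Top species (has prey, but nothing eats it): Caracal, Jackal, Lion.
Count: 3.

3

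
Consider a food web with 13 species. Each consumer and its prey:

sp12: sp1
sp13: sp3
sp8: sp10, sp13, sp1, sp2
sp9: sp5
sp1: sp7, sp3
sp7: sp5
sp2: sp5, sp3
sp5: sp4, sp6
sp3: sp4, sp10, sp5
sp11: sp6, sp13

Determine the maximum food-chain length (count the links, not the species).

One longest chain: sp4 → sp5 → sp7 → sp1 → sp12.
It has 5 species and 4 links.

4 links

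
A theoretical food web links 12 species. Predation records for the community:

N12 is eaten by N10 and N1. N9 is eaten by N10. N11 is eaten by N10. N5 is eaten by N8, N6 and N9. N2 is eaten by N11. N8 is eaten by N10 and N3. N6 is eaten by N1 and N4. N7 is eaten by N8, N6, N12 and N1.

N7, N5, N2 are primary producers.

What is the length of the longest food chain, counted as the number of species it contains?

3 species

One longest chain: N7 → N6 → N1.
It has 3 species and 2 links.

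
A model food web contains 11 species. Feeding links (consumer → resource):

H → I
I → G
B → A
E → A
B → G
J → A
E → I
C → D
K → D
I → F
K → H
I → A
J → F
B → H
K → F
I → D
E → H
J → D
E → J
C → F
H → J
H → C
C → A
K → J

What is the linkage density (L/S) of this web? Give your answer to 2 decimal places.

There are L = 24 links among S = 11 species.
L/S = 24/11 = 2.1818 ≈ 2.18.

L/S = 2.18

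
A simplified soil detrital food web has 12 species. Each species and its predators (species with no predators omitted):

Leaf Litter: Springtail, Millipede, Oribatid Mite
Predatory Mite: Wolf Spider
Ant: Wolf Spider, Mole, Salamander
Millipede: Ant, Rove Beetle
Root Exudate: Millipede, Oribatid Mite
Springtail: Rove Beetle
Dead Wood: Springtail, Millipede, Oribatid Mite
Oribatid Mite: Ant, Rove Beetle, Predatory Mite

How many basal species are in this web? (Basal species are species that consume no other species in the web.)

3

Basal species (no prey listed): Root Exudate, Dead Wood, Leaf Litter.
Count: 3.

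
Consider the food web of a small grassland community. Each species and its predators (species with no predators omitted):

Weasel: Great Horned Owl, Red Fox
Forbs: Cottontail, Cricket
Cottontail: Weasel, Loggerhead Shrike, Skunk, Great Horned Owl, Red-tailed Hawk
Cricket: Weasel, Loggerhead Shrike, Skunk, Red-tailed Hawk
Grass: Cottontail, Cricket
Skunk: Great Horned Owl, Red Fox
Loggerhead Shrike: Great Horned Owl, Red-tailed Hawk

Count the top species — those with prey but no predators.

Top species (has prey, but nothing eats it): Great Horned Owl, Red-tailed Hawk, Red Fox.
Count: 3.

3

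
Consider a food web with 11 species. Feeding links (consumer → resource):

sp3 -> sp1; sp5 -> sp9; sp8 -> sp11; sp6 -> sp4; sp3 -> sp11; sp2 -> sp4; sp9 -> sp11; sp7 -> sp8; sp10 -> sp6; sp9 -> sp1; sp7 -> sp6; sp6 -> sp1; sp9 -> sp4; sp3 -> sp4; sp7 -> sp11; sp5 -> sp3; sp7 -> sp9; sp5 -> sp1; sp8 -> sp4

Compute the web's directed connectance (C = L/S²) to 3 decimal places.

The web has S = 11 species and L = 19 feeding links.
C = L / S² = 19 / 121 = 0.1570 ≈ 0.157.

C = 0.157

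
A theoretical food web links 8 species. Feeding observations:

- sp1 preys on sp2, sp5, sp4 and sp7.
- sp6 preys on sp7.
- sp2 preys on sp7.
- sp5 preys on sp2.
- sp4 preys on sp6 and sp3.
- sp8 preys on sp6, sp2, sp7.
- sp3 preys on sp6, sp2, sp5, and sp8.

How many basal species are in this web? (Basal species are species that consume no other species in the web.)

1

Basal species (no prey listed): sp7.
Count: 1.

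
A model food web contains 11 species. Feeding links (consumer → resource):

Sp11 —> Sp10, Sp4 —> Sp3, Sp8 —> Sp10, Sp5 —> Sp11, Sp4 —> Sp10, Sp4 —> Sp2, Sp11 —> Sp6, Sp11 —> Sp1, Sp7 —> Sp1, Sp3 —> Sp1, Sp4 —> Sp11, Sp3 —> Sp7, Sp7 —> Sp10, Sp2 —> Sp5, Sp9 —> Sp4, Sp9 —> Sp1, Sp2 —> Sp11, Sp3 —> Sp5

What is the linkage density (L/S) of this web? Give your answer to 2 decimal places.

L/S = 1.64

There are L = 18 links among S = 11 species.
L/S = 18/11 = 1.6364 ≈ 1.64.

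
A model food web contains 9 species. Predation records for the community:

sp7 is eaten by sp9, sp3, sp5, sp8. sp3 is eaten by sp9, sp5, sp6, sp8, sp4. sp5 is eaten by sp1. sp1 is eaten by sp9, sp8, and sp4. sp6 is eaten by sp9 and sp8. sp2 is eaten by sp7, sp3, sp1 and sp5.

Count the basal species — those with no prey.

Basal species (no prey listed): sp2.
Count: 1.

1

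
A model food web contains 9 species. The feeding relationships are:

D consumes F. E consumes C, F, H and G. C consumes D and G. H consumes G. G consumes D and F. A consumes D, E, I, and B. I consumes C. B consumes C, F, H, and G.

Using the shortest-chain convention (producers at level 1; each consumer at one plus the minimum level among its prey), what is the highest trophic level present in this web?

Producers (level 1): F.
Following each consumer down to its lowest-level prey: F → D → C → I (levels 1 through 4).
All prey of I (C 3) are at level 3 or above, so I is at level 1 + 3 = 4.
Every consumer has at least one prey at level 3 or below, so none exceeds level 4.

4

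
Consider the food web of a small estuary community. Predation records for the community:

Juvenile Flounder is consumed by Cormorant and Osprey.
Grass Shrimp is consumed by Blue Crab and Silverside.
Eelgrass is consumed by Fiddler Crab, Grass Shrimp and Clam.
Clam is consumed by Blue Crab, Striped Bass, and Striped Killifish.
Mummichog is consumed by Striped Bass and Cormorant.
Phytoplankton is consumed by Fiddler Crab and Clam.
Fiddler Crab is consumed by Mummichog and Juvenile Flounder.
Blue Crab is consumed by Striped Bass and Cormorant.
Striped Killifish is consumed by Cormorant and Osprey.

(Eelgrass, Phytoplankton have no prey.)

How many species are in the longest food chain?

4 species

One longest chain: Eelgrass → Grass Shrimp → Blue Crab → Striped Bass.
It has 4 species and 3 links.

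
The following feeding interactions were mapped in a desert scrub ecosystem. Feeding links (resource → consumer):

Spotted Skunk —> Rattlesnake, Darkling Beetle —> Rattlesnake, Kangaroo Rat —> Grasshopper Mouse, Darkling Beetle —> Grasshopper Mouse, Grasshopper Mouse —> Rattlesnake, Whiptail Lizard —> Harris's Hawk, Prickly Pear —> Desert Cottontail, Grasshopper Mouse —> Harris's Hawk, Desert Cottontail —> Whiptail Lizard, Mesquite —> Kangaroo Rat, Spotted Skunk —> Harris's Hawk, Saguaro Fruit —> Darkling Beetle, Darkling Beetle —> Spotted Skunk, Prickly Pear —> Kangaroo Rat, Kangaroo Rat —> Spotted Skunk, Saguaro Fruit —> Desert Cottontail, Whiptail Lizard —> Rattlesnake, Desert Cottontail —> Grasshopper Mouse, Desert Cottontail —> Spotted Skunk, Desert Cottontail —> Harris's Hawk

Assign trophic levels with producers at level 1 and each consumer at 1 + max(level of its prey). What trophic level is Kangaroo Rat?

Prickly Pear is a producer → level 1.
Kangaroo Rat eats Prickly Pear (level 1); other prey at levels: Mesquite 1 → level 2.

Trophic level 2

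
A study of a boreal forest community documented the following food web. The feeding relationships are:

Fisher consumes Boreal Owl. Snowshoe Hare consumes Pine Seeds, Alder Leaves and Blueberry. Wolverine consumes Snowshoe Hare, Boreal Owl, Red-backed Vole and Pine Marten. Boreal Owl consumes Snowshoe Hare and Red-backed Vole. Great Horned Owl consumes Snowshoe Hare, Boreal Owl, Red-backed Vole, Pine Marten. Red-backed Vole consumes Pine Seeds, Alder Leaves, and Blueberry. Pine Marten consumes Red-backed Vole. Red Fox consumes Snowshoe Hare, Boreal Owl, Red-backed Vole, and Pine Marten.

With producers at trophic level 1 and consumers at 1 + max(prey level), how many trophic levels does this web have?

Producers (level 1): Alder Leaves, Blueberry, Pine Seeds.
Alder Leaves → Red-backed Vole → Boreal Owl → Great Horned Owl gives Great Horned Owl level 4.
No species has a prey at level 4, so no species reaches level 5.

4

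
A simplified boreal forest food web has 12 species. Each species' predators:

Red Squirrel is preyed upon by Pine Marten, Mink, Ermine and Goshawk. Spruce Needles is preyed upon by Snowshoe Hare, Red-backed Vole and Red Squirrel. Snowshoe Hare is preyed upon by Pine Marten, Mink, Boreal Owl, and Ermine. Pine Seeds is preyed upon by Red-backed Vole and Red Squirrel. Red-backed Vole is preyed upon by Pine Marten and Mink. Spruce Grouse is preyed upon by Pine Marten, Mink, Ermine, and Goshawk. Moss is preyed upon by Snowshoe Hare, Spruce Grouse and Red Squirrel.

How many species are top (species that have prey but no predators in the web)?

5

Top species (has prey, but nothing eats it): Goshawk, Boreal Owl, Ermine, Mink, Pine Marten.
Count: 5.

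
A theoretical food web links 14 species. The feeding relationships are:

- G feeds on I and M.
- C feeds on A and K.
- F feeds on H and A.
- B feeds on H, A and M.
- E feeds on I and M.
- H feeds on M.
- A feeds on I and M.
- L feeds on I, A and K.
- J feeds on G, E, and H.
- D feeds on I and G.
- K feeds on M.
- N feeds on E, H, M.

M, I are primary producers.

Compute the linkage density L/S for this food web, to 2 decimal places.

There are L = 26 links among S = 14 species.
L/S = 26/14 = 1.8571 ≈ 1.86.

L/S = 1.86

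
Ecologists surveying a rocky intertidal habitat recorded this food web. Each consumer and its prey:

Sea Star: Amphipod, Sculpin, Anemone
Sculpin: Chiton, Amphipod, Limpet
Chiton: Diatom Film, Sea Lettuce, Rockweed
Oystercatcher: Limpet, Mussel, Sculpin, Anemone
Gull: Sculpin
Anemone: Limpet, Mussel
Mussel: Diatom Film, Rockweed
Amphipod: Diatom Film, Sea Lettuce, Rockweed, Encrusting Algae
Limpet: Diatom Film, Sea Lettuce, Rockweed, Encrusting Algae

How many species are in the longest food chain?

4 species

One longest chain: Diatom Film → Chiton → Sculpin → Oystercatcher.
It has 4 species and 3 links.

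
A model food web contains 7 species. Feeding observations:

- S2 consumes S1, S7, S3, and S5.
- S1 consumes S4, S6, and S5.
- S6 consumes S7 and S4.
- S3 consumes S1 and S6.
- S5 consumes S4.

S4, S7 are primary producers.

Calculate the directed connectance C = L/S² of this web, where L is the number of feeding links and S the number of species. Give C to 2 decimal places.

The web has S = 7 species and L = 12 feeding links.
C = L / S² = 12 / 49 = 0.2449 ≈ 0.24.

C = 0.24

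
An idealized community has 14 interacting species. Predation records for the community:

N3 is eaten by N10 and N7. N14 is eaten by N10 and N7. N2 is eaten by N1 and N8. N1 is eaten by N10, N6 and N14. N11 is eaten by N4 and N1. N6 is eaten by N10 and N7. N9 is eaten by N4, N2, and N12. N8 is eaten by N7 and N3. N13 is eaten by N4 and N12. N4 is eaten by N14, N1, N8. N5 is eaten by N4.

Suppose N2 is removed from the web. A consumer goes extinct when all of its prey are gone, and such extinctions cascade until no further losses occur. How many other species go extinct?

0

Remove N2.
Every predator of it retains at least one other prey: N8 still has N4; N1 still has N11, N4.
No consumer loses all prey, so no secondary extinctions occur.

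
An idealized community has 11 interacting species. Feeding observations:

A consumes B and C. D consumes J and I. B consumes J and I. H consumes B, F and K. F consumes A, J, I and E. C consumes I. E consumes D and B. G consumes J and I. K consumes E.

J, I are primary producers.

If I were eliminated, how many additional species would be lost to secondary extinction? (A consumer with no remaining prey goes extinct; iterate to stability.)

1

Remove I.
Round 1: C (all prey gone) → extinct.
No further losses. Total secondary extinctions: 1.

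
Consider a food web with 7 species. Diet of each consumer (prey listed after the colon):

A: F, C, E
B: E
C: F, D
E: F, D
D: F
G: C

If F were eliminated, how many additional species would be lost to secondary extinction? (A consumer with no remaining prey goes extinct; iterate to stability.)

Remove F.
Round 1: D (all prey gone) → extinct.
Round 2: C (all prey gone), E (all prey gone) → extinct.
Round 3: B (all prey gone), G (all prey gone), A (all prey gone) → extinct.
No further losses. Total secondary extinctions: 6.

6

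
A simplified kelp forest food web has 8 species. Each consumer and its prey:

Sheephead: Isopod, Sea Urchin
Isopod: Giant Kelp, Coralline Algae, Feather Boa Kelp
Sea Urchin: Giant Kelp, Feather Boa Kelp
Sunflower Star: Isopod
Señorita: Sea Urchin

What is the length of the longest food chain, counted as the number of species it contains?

3 species

One longest chain: Giant Kelp → Isopod → Sheephead.
It has 3 species and 2 links.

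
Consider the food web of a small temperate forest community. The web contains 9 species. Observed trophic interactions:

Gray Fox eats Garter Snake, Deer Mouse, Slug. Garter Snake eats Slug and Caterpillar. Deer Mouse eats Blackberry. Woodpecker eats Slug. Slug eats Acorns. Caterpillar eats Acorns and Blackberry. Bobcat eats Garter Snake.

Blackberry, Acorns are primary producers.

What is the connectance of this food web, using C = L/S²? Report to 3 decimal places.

C = 0.136

The web has S = 9 species and L = 11 feeding links.
C = L / S² = 11 / 81 = 0.1358 ≈ 0.136.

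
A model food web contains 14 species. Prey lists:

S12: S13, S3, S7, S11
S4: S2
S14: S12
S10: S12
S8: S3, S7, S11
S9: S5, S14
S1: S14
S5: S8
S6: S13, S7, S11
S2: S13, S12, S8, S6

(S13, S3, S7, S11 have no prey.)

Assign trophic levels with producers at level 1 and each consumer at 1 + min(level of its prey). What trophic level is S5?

S3 is a producer → level 1.
S8 eats S3 → level 2.
S5 eats S8 → level 3.
No prey of S5 is below level 2, so 3 is the minimum.

Trophic level 3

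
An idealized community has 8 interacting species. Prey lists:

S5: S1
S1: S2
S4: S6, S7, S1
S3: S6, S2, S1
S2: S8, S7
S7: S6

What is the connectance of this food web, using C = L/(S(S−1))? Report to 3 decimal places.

C = 0.196

The web has S = 8 species and L = 11 feeding links.
C = L / (S(S−1)) = 11 / 56 = 0.1964 ≈ 0.196.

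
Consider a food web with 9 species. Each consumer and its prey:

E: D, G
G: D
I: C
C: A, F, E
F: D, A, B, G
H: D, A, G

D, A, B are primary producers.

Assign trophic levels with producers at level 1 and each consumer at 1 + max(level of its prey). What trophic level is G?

Trophic level 2

D is a producer → level 1.
G eats D → level 2.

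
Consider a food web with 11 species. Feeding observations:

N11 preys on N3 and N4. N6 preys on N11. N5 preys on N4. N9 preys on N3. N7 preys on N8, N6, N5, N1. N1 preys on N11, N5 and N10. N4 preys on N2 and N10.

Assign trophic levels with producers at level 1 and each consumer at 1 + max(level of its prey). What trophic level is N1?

Trophic level 4

N2 is a producer → level 1.
N4 eats N2 (level 1); other prey at levels: N10 1 → level 2.
N5 eats N4 → level 3.
N1 eats N5 (level 3); other prey at levels: N10 1, N11 3 → level 4.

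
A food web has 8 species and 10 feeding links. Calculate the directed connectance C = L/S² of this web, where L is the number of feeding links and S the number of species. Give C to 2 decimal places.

C = 0.16

The web has S = 8 species and L = 10 feeding links.
C = L / S² = 10 / 64 = 0.1562 ≈ 0.16.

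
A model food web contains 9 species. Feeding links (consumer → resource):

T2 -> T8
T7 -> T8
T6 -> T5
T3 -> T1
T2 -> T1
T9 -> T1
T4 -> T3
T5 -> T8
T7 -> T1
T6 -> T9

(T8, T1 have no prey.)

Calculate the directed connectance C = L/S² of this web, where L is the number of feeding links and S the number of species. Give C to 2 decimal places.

The web has S = 9 species and L = 10 feeding links.
C = L / S² = 10 / 81 = 0.1235 ≈ 0.12.

C = 0.12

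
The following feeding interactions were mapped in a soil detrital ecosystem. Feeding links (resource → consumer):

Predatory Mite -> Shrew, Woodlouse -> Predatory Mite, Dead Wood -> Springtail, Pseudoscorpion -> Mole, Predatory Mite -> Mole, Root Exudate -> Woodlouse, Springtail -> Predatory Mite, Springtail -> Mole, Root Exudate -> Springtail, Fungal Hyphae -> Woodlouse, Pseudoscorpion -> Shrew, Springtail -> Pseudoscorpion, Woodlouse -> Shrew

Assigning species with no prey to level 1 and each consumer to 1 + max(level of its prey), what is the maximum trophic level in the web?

4

Basal resources (level 1): Dead Wood, Fungal Hyphae, Root Exudate.
Fungal Hyphae → Woodlouse → Predatory Mite → Mole gives Mole level 4.
No species has a prey at level 4, so no species reaches level 5.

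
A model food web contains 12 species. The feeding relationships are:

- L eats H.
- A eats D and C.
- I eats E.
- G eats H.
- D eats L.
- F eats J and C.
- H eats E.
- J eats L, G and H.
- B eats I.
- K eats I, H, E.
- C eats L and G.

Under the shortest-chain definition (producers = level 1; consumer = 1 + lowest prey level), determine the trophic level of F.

E is a producer → level 1.
H eats E → level 2.
J eats H → level 3.
F eats J → level 4.
No prey of F is below level 3, so 4 is the minimum.

Trophic level 4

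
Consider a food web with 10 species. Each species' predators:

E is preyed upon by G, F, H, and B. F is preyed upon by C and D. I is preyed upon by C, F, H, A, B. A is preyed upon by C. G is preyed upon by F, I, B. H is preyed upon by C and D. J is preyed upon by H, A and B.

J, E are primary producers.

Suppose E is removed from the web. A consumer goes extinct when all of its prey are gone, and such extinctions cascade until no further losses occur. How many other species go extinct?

Remove E.
Round 1: G (all prey gone) → extinct.
Round 2: I (all prey gone) → extinct.
Round 3: F (all prey gone) → extinct.
No further losses. Total secondary extinctions: 3.

3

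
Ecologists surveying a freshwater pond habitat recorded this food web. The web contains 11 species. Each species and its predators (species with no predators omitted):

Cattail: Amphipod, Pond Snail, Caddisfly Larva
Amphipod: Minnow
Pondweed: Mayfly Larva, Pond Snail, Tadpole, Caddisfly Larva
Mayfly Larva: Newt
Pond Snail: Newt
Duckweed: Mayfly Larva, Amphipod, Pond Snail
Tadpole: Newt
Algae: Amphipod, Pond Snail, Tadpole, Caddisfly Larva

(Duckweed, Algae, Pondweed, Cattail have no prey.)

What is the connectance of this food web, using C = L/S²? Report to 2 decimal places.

C = 0.15

The web has S = 11 species and L = 18 feeding links.
C = L / S² = 18 / 121 = 0.1488 ≈ 0.15.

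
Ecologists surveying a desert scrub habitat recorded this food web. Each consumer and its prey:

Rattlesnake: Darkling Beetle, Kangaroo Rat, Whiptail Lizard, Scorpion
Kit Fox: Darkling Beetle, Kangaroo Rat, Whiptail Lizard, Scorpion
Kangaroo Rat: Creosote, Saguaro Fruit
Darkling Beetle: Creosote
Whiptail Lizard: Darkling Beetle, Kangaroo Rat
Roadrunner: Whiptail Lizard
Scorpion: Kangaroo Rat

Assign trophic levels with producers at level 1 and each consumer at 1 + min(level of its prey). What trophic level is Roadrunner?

Creosote is a producer → level 1.
Darkling Beetle eats Creosote → level 2.
Whiptail Lizard eats Darkling Beetle → level 3.
Roadrunner eats Whiptail Lizard → level 4.
No prey of Roadrunner is below level 3, so 4 is the minimum.

Trophic level 4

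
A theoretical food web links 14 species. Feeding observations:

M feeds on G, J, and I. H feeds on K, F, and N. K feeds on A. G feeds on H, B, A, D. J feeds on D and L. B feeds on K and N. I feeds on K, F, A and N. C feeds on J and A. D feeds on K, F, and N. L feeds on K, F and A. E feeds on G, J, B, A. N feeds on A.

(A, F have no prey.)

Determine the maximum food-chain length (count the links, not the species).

4 links

One longest chain: A → K → L → J → C.
It has 5 species and 4 links.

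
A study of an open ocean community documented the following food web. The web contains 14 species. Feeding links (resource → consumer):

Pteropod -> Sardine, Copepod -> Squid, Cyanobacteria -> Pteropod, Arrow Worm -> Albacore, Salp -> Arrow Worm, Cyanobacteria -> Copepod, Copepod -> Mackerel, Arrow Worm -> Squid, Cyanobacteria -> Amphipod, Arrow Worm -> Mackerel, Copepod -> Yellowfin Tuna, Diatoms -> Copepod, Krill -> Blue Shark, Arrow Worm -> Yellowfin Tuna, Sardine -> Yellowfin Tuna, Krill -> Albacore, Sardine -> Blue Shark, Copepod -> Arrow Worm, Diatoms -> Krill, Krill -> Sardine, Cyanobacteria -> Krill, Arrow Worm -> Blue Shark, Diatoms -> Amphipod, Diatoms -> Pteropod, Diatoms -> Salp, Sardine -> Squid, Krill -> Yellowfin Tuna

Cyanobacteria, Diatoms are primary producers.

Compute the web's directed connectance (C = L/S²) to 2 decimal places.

The web has S = 14 species and L = 27 feeding links.
C = L / S² = 27 / 196 = 0.1378 ≈ 0.14.

C = 0.14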